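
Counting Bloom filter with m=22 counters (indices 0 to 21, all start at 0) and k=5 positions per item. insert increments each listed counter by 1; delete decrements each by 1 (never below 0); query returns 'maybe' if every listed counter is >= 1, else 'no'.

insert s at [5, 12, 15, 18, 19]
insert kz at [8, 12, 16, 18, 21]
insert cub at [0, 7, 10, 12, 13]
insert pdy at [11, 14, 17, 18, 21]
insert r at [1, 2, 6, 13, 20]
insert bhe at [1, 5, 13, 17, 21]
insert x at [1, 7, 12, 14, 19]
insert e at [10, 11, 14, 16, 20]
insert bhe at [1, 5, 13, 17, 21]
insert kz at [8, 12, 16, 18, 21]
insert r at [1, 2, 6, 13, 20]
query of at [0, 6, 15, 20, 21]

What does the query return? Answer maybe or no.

Step 1: insert s at [5, 12, 15, 18, 19] -> counters=[0,0,0,0,0,1,0,0,0,0,0,0,1,0,0,1,0,0,1,1,0,0]
Step 2: insert kz at [8, 12, 16, 18, 21] -> counters=[0,0,0,0,0,1,0,0,1,0,0,0,2,0,0,1,1,0,2,1,0,1]
Step 3: insert cub at [0, 7, 10, 12, 13] -> counters=[1,0,0,0,0,1,0,1,1,0,1,0,3,1,0,1,1,0,2,1,0,1]
Step 4: insert pdy at [11, 14, 17, 18, 21] -> counters=[1,0,0,0,0,1,0,1,1,0,1,1,3,1,1,1,1,1,3,1,0,2]
Step 5: insert r at [1, 2, 6, 13, 20] -> counters=[1,1,1,0,0,1,1,1,1,0,1,1,3,2,1,1,1,1,3,1,1,2]
Step 6: insert bhe at [1, 5, 13, 17, 21] -> counters=[1,2,1,0,0,2,1,1,1,0,1,1,3,3,1,1,1,2,3,1,1,3]
Step 7: insert x at [1, 7, 12, 14, 19] -> counters=[1,3,1,0,0,2,1,2,1,0,1,1,4,3,2,1,1,2,3,2,1,3]
Step 8: insert e at [10, 11, 14, 16, 20] -> counters=[1,3,1,0,0,2,1,2,1,0,2,2,4,3,3,1,2,2,3,2,2,3]
Step 9: insert bhe at [1, 5, 13, 17, 21] -> counters=[1,4,1,0,0,3,1,2,1,0,2,2,4,4,3,1,2,3,3,2,2,4]
Step 10: insert kz at [8, 12, 16, 18, 21] -> counters=[1,4,1,0,0,3,1,2,2,0,2,2,5,4,3,1,3,3,4,2,2,5]
Step 11: insert r at [1, 2, 6, 13, 20] -> counters=[1,5,2,0,0,3,2,2,2,0,2,2,5,5,3,1,3,3,4,2,3,5]
Query of: check counters[0]=1 counters[6]=2 counters[15]=1 counters[20]=3 counters[21]=5 -> maybe

Answer: maybe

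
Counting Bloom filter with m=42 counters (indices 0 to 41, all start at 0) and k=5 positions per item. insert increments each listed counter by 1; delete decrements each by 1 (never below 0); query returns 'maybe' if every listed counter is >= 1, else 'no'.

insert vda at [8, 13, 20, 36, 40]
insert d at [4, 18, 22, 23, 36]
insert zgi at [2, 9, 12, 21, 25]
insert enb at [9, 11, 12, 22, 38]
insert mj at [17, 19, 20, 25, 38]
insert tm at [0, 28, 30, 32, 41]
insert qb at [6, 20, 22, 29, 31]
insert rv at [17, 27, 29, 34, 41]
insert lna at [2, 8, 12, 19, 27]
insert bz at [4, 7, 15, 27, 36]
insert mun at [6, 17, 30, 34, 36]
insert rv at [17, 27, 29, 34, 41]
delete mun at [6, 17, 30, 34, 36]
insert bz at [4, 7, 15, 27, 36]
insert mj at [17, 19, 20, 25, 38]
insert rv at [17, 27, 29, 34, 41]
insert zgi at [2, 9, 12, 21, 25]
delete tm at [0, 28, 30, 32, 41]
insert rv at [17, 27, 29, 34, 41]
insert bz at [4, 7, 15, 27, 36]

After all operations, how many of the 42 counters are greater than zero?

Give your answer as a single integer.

Answer: 26

Derivation:
Step 1: insert vda at [8, 13, 20, 36, 40] -> counters=[0,0,0,0,0,0,0,0,1,0,0,0,0,1,0,0,0,0,0,0,1,0,0,0,0,0,0,0,0,0,0,0,0,0,0,0,1,0,0,0,1,0]
Step 2: insert d at [4, 18, 22, 23, 36] -> counters=[0,0,0,0,1,0,0,0,1,0,0,0,0,1,0,0,0,0,1,0,1,0,1,1,0,0,0,0,0,0,0,0,0,0,0,0,2,0,0,0,1,0]
Step 3: insert zgi at [2, 9, 12, 21, 25] -> counters=[0,0,1,0,1,0,0,0,1,1,0,0,1,1,0,0,0,0,1,0,1,1,1,1,0,1,0,0,0,0,0,0,0,0,0,0,2,0,0,0,1,0]
Step 4: insert enb at [9, 11, 12, 22, 38] -> counters=[0,0,1,0,1,0,0,0,1,2,0,1,2,1,0,0,0,0,1,0,1,1,2,1,0,1,0,0,0,0,0,0,0,0,0,0,2,0,1,0,1,0]
Step 5: insert mj at [17, 19, 20, 25, 38] -> counters=[0,0,1,0,1,0,0,0,1,2,0,1,2,1,0,0,0,1,1,1,2,1,2,1,0,2,0,0,0,0,0,0,0,0,0,0,2,0,2,0,1,0]
Step 6: insert tm at [0, 28, 30, 32, 41] -> counters=[1,0,1,0,1,0,0,0,1,2,0,1,2,1,0,0,0,1,1,1,2,1,2,1,0,2,0,0,1,0,1,0,1,0,0,0,2,0,2,0,1,1]
Step 7: insert qb at [6, 20, 22, 29, 31] -> counters=[1,0,1,0,1,0,1,0,1,2,0,1,2,1,0,0,0,1,1,1,3,1,3,1,0,2,0,0,1,1,1,1,1,0,0,0,2,0,2,0,1,1]
Step 8: insert rv at [17, 27, 29, 34, 41] -> counters=[1,0,1,0,1,0,1,0,1,2,0,1,2,1,0,0,0,2,1,1,3,1,3,1,0,2,0,1,1,2,1,1,1,0,1,0,2,0,2,0,1,2]
Step 9: insert lna at [2, 8, 12, 19, 27] -> counters=[1,0,2,0,1,0,1,0,2,2,0,1,3,1,0,0,0,2,1,2,3,1,3,1,0,2,0,2,1,2,1,1,1,0,1,0,2,0,2,0,1,2]
Step 10: insert bz at [4, 7, 15, 27, 36] -> counters=[1,0,2,0,2,0,1,1,2,2,0,1,3,1,0,1,0,2,1,2,3,1,3,1,0,2,0,3,1,2,1,1,1,0,1,0,3,0,2,0,1,2]
Step 11: insert mun at [6, 17, 30, 34, 36] -> counters=[1,0,2,0,2,0,2,1,2,2,0,1,3,1,0,1,0,3,1,2,3,1,3,1,0,2,0,3,1,2,2,1,1,0,2,0,4,0,2,0,1,2]
Step 12: insert rv at [17, 27, 29, 34, 41] -> counters=[1,0,2,0,2,0,2,1,2,2,0,1,3,1,0,1,0,4,1,2,3,1,3,1,0,2,0,4,1,3,2,1,1,0,3,0,4,0,2,0,1,3]
Step 13: delete mun at [6, 17, 30, 34, 36] -> counters=[1,0,2,0,2,0,1,1,2,2,0,1,3,1,0,1,0,3,1,2,3,1,3,1,0,2,0,4,1,3,1,1,1,0,2,0,3,0,2,0,1,3]
Step 14: insert bz at [4, 7, 15, 27, 36] -> counters=[1,0,2,0,3,0,1,2,2,2,0,1,3,1,0,2,0,3,1,2,3,1,3,1,0,2,0,5,1,3,1,1,1,0,2,0,4,0,2,0,1,3]
Step 15: insert mj at [17, 19, 20, 25, 38] -> counters=[1,0,2,0,3,0,1,2,2,2,0,1,3,1,0,2,0,4,1,3,4,1,3,1,0,3,0,5,1,3,1,1,1,0,2,0,4,0,3,0,1,3]
Step 16: insert rv at [17, 27, 29, 34, 41] -> counters=[1,0,2,0,3,0,1,2,2,2,0,1,3,1,0,2,0,5,1,3,4,1,3,1,0,3,0,6,1,4,1,1,1,0,3,0,4,0,3,0,1,4]
Step 17: insert zgi at [2, 9, 12, 21, 25] -> counters=[1,0,3,0,3,0,1,2,2,3,0,1,4,1,0,2,0,5,1,3,4,2,3,1,0,4,0,6,1,4,1,1,1,0,3,0,4,0,3,0,1,4]
Step 18: delete tm at [0, 28, 30, 32, 41] -> counters=[0,0,3,0,3,0,1,2,2,3,0,1,4,1,0,2,0,5,1,3,4,2,3,1,0,4,0,6,0,4,0,1,0,0,3,0,4,0,3,0,1,3]
Step 19: insert rv at [17, 27, 29, 34, 41] -> counters=[0,0,3,0,3,0,1,2,2,3,0,1,4,1,0,2,0,6,1,3,4,2,3,1,0,4,0,7,0,5,0,1,0,0,4,0,4,0,3,0,1,4]
Step 20: insert bz at [4, 7, 15, 27, 36] -> counters=[0,0,3,0,4,0,1,3,2,3,0,1,4,1,0,3,0,6,1,3,4,2,3,1,0,4,0,8,0,5,0,1,0,0,4,0,5,0,3,0,1,4]
Final counters=[0,0,3,0,4,0,1,3,2,3,0,1,4,1,0,3,0,6,1,3,4,2,3,1,0,4,0,8,0,5,0,1,0,0,4,0,5,0,3,0,1,4] -> 26 nonzero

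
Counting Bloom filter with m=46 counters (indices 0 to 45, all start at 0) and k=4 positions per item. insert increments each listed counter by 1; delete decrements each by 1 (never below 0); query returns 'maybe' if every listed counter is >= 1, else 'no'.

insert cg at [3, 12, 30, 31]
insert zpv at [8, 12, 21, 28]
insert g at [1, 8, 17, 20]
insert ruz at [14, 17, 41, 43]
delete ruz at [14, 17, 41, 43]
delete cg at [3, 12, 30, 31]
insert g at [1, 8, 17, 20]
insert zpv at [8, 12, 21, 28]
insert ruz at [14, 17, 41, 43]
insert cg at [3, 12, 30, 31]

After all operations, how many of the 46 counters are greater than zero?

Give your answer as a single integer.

Answer: 13

Derivation:
Step 1: insert cg at [3, 12, 30, 31] -> counters=[0,0,0,1,0,0,0,0,0,0,0,0,1,0,0,0,0,0,0,0,0,0,0,0,0,0,0,0,0,0,1,1,0,0,0,0,0,0,0,0,0,0,0,0,0,0]
Step 2: insert zpv at [8, 12, 21, 28] -> counters=[0,0,0,1,0,0,0,0,1,0,0,0,2,0,0,0,0,0,0,0,0,1,0,0,0,0,0,0,1,0,1,1,0,0,0,0,0,0,0,0,0,0,0,0,0,0]
Step 3: insert g at [1, 8, 17, 20] -> counters=[0,1,0,1,0,0,0,0,2,0,0,0,2,0,0,0,0,1,0,0,1,1,0,0,0,0,0,0,1,0,1,1,0,0,0,0,0,0,0,0,0,0,0,0,0,0]
Step 4: insert ruz at [14, 17, 41, 43] -> counters=[0,1,0,1,0,0,0,0,2,0,0,0,2,0,1,0,0,2,0,0,1,1,0,0,0,0,0,0,1,0,1,1,0,0,0,0,0,0,0,0,0,1,0,1,0,0]
Step 5: delete ruz at [14, 17, 41, 43] -> counters=[0,1,0,1,0,0,0,0,2,0,0,0,2,0,0,0,0,1,0,0,1,1,0,0,0,0,0,0,1,0,1,1,0,0,0,0,0,0,0,0,0,0,0,0,0,0]
Step 6: delete cg at [3, 12, 30, 31] -> counters=[0,1,0,0,0,0,0,0,2,0,0,0,1,0,0,0,0,1,0,0,1,1,0,0,0,0,0,0,1,0,0,0,0,0,0,0,0,0,0,0,0,0,0,0,0,0]
Step 7: insert g at [1, 8, 17, 20] -> counters=[0,2,0,0,0,0,0,0,3,0,0,0,1,0,0,0,0,2,0,0,2,1,0,0,0,0,0,0,1,0,0,0,0,0,0,0,0,0,0,0,0,0,0,0,0,0]
Step 8: insert zpv at [8, 12, 21, 28] -> counters=[0,2,0,0,0,0,0,0,4,0,0,0,2,0,0,0,0,2,0,0,2,2,0,0,0,0,0,0,2,0,0,0,0,0,0,0,0,0,0,0,0,0,0,0,0,0]
Step 9: insert ruz at [14, 17, 41, 43] -> counters=[0,2,0,0,0,0,0,0,4,0,0,0,2,0,1,0,0,3,0,0,2,2,0,0,0,0,0,0,2,0,0,0,0,0,0,0,0,0,0,0,0,1,0,1,0,0]
Step 10: insert cg at [3, 12, 30, 31] -> counters=[0,2,0,1,0,0,0,0,4,0,0,0,3,0,1,0,0,3,0,0,2,2,0,0,0,0,0,0,2,0,1,1,0,0,0,0,0,0,0,0,0,1,0,1,0,0]
Final counters=[0,2,0,1,0,0,0,0,4,0,0,0,3,0,1,0,0,3,0,0,2,2,0,0,0,0,0,0,2,0,1,1,0,0,0,0,0,0,0,0,0,1,0,1,0,0] -> 13 nonzero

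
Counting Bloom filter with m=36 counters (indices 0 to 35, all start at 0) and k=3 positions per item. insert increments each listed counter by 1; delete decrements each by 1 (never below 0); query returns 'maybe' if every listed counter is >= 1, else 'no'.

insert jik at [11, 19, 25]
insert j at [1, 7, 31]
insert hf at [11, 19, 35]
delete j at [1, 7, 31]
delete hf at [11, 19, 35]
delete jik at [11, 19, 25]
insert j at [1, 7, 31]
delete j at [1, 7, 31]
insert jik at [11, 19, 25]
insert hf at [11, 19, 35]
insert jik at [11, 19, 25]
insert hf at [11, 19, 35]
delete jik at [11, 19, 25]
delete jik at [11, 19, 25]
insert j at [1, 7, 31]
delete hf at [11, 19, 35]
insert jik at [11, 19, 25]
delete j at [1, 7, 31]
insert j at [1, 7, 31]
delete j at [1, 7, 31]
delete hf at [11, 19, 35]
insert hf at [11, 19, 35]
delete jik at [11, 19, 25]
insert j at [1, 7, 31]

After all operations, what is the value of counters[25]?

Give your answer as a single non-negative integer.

Step 1: insert jik at [11, 19, 25] -> counters=[0,0,0,0,0,0,0,0,0,0,0,1,0,0,0,0,0,0,0,1,0,0,0,0,0,1,0,0,0,0,0,0,0,0,0,0]
Step 2: insert j at [1, 7, 31] -> counters=[0,1,0,0,0,0,0,1,0,0,0,1,0,0,0,0,0,0,0,1,0,0,0,0,0,1,0,0,0,0,0,1,0,0,0,0]
Step 3: insert hf at [11, 19, 35] -> counters=[0,1,0,0,0,0,0,1,0,0,0,2,0,0,0,0,0,0,0,2,0,0,0,0,0,1,0,0,0,0,0,1,0,0,0,1]
Step 4: delete j at [1, 7, 31] -> counters=[0,0,0,0,0,0,0,0,0,0,0,2,0,0,0,0,0,0,0,2,0,0,0,0,0,1,0,0,0,0,0,0,0,0,0,1]
Step 5: delete hf at [11, 19, 35] -> counters=[0,0,0,0,0,0,0,0,0,0,0,1,0,0,0,0,0,0,0,1,0,0,0,0,0,1,0,0,0,0,0,0,0,0,0,0]
Step 6: delete jik at [11, 19, 25] -> counters=[0,0,0,0,0,0,0,0,0,0,0,0,0,0,0,0,0,0,0,0,0,0,0,0,0,0,0,0,0,0,0,0,0,0,0,0]
Step 7: insert j at [1, 7, 31] -> counters=[0,1,0,0,0,0,0,1,0,0,0,0,0,0,0,0,0,0,0,0,0,0,0,0,0,0,0,0,0,0,0,1,0,0,0,0]
Step 8: delete j at [1, 7, 31] -> counters=[0,0,0,0,0,0,0,0,0,0,0,0,0,0,0,0,0,0,0,0,0,0,0,0,0,0,0,0,0,0,0,0,0,0,0,0]
Step 9: insert jik at [11, 19, 25] -> counters=[0,0,0,0,0,0,0,0,0,0,0,1,0,0,0,0,0,0,0,1,0,0,0,0,0,1,0,0,0,0,0,0,0,0,0,0]
Step 10: insert hf at [11, 19, 35] -> counters=[0,0,0,0,0,0,0,0,0,0,0,2,0,0,0,0,0,0,0,2,0,0,0,0,0,1,0,0,0,0,0,0,0,0,0,1]
Step 11: insert jik at [11, 19, 25] -> counters=[0,0,0,0,0,0,0,0,0,0,0,3,0,0,0,0,0,0,0,3,0,0,0,0,0,2,0,0,0,0,0,0,0,0,0,1]
Step 12: insert hf at [11, 19, 35] -> counters=[0,0,0,0,0,0,0,0,0,0,0,4,0,0,0,0,0,0,0,4,0,0,0,0,0,2,0,0,0,0,0,0,0,0,0,2]
Step 13: delete jik at [11, 19, 25] -> counters=[0,0,0,0,0,0,0,0,0,0,0,3,0,0,0,0,0,0,0,3,0,0,0,0,0,1,0,0,0,0,0,0,0,0,0,2]
Step 14: delete jik at [11, 19, 25] -> counters=[0,0,0,0,0,0,0,0,0,0,0,2,0,0,0,0,0,0,0,2,0,0,0,0,0,0,0,0,0,0,0,0,0,0,0,2]
Step 15: insert j at [1, 7, 31] -> counters=[0,1,0,0,0,0,0,1,0,0,0,2,0,0,0,0,0,0,0,2,0,0,0,0,0,0,0,0,0,0,0,1,0,0,0,2]
Step 16: delete hf at [11, 19, 35] -> counters=[0,1,0,0,0,0,0,1,0,0,0,1,0,0,0,0,0,0,0,1,0,0,0,0,0,0,0,0,0,0,0,1,0,0,0,1]
Step 17: insert jik at [11, 19, 25] -> counters=[0,1,0,0,0,0,0,1,0,0,0,2,0,0,0,0,0,0,0,2,0,0,0,0,0,1,0,0,0,0,0,1,0,0,0,1]
Step 18: delete j at [1, 7, 31] -> counters=[0,0,0,0,0,0,0,0,0,0,0,2,0,0,0,0,0,0,0,2,0,0,0,0,0,1,0,0,0,0,0,0,0,0,0,1]
Step 19: insert j at [1, 7, 31] -> counters=[0,1,0,0,0,0,0,1,0,0,0,2,0,0,0,0,0,0,0,2,0,0,0,0,0,1,0,0,0,0,0,1,0,0,0,1]
Step 20: delete j at [1, 7, 31] -> counters=[0,0,0,0,0,0,0,0,0,0,0,2,0,0,0,0,0,0,0,2,0,0,0,0,0,1,0,0,0,0,0,0,0,0,0,1]
Step 21: delete hf at [11, 19, 35] -> counters=[0,0,0,0,0,0,0,0,0,0,0,1,0,0,0,0,0,0,0,1,0,0,0,0,0,1,0,0,0,0,0,0,0,0,0,0]
Step 22: insert hf at [11, 19, 35] -> counters=[0,0,0,0,0,0,0,0,0,0,0,2,0,0,0,0,0,0,0,2,0,0,0,0,0,1,0,0,0,0,0,0,0,0,0,1]
Step 23: delete jik at [11, 19, 25] -> counters=[0,0,0,0,0,0,0,0,0,0,0,1,0,0,0,0,0,0,0,1,0,0,0,0,0,0,0,0,0,0,0,0,0,0,0,1]
Step 24: insert j at [1, 7, 31] -> counters=[0,1,0,0,0,0,0,1,0,0,0,1,0,0,0,0,0,0,0,1,0,0,0,0,0,0,0,0,0,0,0,1,0,0,0,1]
Final counters=[0,1,0,0,0,0,0,1,0,0,0,1,0,0,0,0,0,0,0,1,0,0,0,0,0,0,0,0,0,0,0,1,0,0,0,1] -> counters[25]=0

Answer: 0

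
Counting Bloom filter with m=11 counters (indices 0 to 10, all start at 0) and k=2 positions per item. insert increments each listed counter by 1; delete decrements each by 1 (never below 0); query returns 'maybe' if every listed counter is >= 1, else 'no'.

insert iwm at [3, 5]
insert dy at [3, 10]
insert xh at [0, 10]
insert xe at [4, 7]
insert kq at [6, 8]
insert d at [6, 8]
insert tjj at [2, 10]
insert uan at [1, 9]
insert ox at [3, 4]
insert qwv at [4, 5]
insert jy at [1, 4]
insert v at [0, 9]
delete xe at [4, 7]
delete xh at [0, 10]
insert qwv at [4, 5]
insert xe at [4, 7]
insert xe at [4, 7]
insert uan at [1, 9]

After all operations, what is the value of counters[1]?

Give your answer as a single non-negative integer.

Step 1: insert iwm at [3, 5] -> counters=[0,0,0,1,0,1,0,0,0,0,0]
Step 2: insert dy at [3, 10] -> counters=[0,0,0,2,0,1,0,0,0,0,1]
Step 3: insert xh at [0, 10] -> counters=[1,0,0,2,0,1,0,0,0,0,2]
Step 4: insert xe at [4, 7] -> counters=[1,0,0,2,1,1,0,1,0,0,2]
Step 5: insert kq at [6, 8] -> counters=[1,0,0,2,1,1,1,1,1,0,2]
Step 6: insert d at [6, 8] -> counters=[1,0,0,2,1,1,2,1,2,0,2]
Step 7: insert tjj at [2, 10] -> counters=[1,0,1,2,1,1,2,1,2,0,3]
Step 8: insert uan at [1, 9] -> counters=[1,1,1,2,1,1,2,1,2,1,3]
Step 9: insert ox at [3, 4] -> counters=[1,1,1,3,2,1,2,1,2,1,3]
Step 10: insert qwv at [4, 5] -> counters=[1,1,1,3,3,2,2,1,2,1,3]
Step 11: insert jy at [1, 4] -> counters=[1,2,1,3,4,2,2,1,2,1,3]
Step 12: insert v at [0, 9] -> counters=[2,2,1,3,4,2,2,1,2,2,3]
Step 13: delete xe at [4, 7] -> counters=[2,2,1,3,3,2,2,0,2,2,3]
Step 14: delete xh at [0, 10] -> counters=[1,2,1,3,3,2,2,0,2,2,2]
Step 15: insert qwv at [4, 5] -> counters=[1,2,1,3,4,3,2,0,2,2,2]
Step 16: insert xe at [4, 7] -> counters=[1,2,1,3,5,3,2,1,2,2,2]
Step 17: insert xe at [4, 7] -> counters=[1,2,1,3,6,3,2,2,2,2,2]
Step 18: insert uan at [1, 9] -> counters=[1,3,1,3,6,3,2,2,2,3,2]
Final counters=[1,3,1,3,6,3,2,2,2,3,2] -> counters[1]=3

Answer: 3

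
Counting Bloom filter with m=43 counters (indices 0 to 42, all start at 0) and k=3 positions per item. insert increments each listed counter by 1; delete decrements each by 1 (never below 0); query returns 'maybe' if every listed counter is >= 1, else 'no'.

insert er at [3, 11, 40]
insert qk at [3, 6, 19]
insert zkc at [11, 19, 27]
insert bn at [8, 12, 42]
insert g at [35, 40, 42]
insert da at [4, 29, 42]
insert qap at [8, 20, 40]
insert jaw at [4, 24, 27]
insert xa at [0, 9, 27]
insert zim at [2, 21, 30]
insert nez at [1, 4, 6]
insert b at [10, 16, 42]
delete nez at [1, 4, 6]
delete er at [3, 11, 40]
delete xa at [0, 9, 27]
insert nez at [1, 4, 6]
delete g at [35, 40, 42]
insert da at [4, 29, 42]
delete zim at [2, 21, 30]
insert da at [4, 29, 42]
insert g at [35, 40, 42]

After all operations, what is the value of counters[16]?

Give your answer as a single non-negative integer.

Step 1: insert er at [3, 11, 40] -> counters=[0,0,0,1,0,0,0,0,0,0,0,1,0,0,0,0,0,0,0,0,0,0,0,0,0,0,0,0,0,0,0,0,0,0,0,0,0,0,0,0,1,0,0]
Step 2: insert qk at [3, 6, 19] -> counters=[0,0,0,2,0,0,1,0,0,0,0,1,0,0,0,0,0,0,0,1,0,0,0,0,0,0,0,0,0,0,0,0,0,0,0,0,0,0,0,0,1,0,0]
Step 3: insert zkc at [11, 19, 27] -> counters=[0,0,0,2,0,0,1,0,0,0,0,2,0,0,0,0,0,0,0,2,0,0,0,0,0,0,0,1,0,0,0,0,0,0,0,0,0,0,0,0,1,0,0]
Step 4: insert bn at [8, 12, 42] -> counters=[0,0,0,2,0,0,1,0,1,0,0,2,1,0,0,0,0,0,0,2,0,0,0,0,0,0,0,1,0,0,0,0,0,0,0,0,0,0,0,0,1,0,1]
Step 5: insert g at [35, 40, 42] -> counters=[0,0,0,2,0,0,1,0,1,0,0,2,1,0,0,0,0,0,0,2,0,0,0,0,0,0,0,1,0,0,0,0,0,0,0,1,0,0,0,0,2,0,2]
Step 6: insert da at [4, 29, 42] -> counters=[0,0,0,2,1,0,1,0,1,0,0,2,1,0,0,0,0,0,0,2,0,0,0,0,0,0,0,1,0,1,0,0,0,0,0,1,0,0,0,0,2,0,3]
Step 7: insert qap at [8, 20, 40] -> counters=[0,0,0,2,1,0,1,0,2,0,0,2,1,0,0,0,0,0,0,2,1,0,0,0,0,0,0,1,0,1,0,0,0,0,0,1,0,0,0,0,3,0,3]
Step 8: insert jaw at [4, 24, 27] -> counters=[0,0,0,2,2,0,1,0,2,0,0,2,1,0,0,0,0,0,0,2,1,0,0,0,1,0,0,2,0,1,0,0,0,0,0,1,0,0,0,0,3,0,3]
Step 9: insert xa at [0, 9, 27] -> counters=[1,0,0,2,2,0,1,0,2,1,0,2,1,0,0,0,0,0,0,2,1,0,0,0,1,0,0,3,0,1,0,0,0,0,0,1,0,0,0,0,3,0,3]
Step 10: insert zim at [2, 21, 30] -> counters=[1,0,1,2,2,0,1,0,2,1,0,2,1,0,0,0,0,0,0,2,1,1,0,0,1,0,0,3,0,1,1,0,0,0,0,1,0,0,0,0,3,0,3]
Step 11: insert nez at [1, 4, 6] -> counters=[1,1,1,2,3,0,2,0,2,1,0,2,1,0,0,0,0,0,0,2,1,1,0,0,1,0,0,3,0,1,1,0,0,0,0,1,0,0,0,0,3,0,3]
Step 12: insert b at [10, 16, 42] -> counters=[1,1,1,2,3,0,2,0,2,1,1,2,1,0,0,0,1,0,0,2,1,1,0,0,1,0,0,3,0,1,1,0,0,0,0,1,0,0,0,0,3,0,4]
Step 13: delete nez at [1, 4, 6] -> counters=[1,0,1,2,2,0,1,0,2,1,1,2,1,0,0,0,1,0,0,2,1,1,0,0,1,0,0,3,0,1,1,0,0,0,0,1,0,0,0,0,3,0,4]
Step 14: delete er at [3, 11, 40] -> counters=[1,0,1,1,2,0,1,0,2,1,1,1,1,0,0,0,1,0,0,2,1,1,0,0,1,0,0,3,0,1,1,0,0,0,0,1,0,0,0,0,2,0,4]
Step 15: delete xa at [0, 9, 27] -> counters=[0,0,1,1,2,0,1,0,2,0,1,1,1,0,0,0,1,0,0,2,1,1,0,0,1,0,0,2,0,1,1,0,0,0,0,1,0,0,0,0,2,0,4]
Step 16: insert nez at [1, 4, 6] -> counters=[0,1,1,1,3,0,2,0,2,0,1,1,1,0,0,0,1,0,0,2,1,1,0,0,1,0,0,2,0,1,1,0,0,0,0,1,0,0,0,0,2,0,4]
Step 17: delete g at [35, 40, 42] -> counters=[0,1,1,1,3,0,2,0,2,0,1,1,1,0,0,0,1,0,0,2,1,1,0,0,1,0,0,2,0,1,1,0,0,0,0,0,0,0,0,0,1,0,3]
Step 18: insert da at [4, 29, 42] -> counters=[0,1,1,1,4,0,2,0,2,0,1,1,1,0,0,0,1,0,0,2,1,1,0,0,1,0,0,2,0,2,1,0,0,0,0,0,0,0,0,0,1,0,4]
Step 19: delete zim at [2, 21, 30] -> counters=[0,1,0,1,4,0,2,0,2,0,1,1,1,0,0,0,1,0,0,2,1,0,0,0,1,0,0,2,0,2,0,0,0,0,0,0,0,0,0,0,1,0,4]
Step 20: insert da at [4, 29, 42] -> counters=[0,1,0,1,5,0,2,0,2,0,1,1,1,0,0,0,1,0,0,2,1,0,0,0,1,0,0,2,0,3,0,0,0,0,0,0,0,0,0,0,1,0,5]
Step 21: insert g at [35, 40, 42] -> counters=[0,1,0,1,5,0,2,0,2,0,1,1,1,0,0,0,1,0,0,2,1,0,0,0,1,0,0,2,0,3,0,0,0,0,0,1,0,0,0,0,2,0,6]
Final counters=[0,1,0,1,5,0,2,0,2,0,1,1,1,0,0,0,1,0,0,2,1,0,0,0,1,0,0,2,0,3,0,0,0,0,0,1,0,0,0,0,2,0,6] -> counters[16]=1

Answer: 1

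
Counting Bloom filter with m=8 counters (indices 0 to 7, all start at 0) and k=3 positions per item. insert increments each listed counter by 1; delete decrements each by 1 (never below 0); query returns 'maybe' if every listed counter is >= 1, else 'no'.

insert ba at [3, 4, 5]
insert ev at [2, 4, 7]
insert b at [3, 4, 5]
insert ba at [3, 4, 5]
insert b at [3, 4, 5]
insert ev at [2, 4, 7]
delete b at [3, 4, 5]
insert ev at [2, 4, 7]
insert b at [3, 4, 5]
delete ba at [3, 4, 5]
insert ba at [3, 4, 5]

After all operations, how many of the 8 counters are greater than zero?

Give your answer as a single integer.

Step 1: insert ba at [3, 4, 5] -> counters=[0,0,0,1,1,1,0,0]
Step 2: insert ev at [2, 4, 7] -> counters=[0,0,1,1,2,1,0,1]
Step 3: insert b at [3, 4, 5] -> counters=[0,0,1,2,3,2,0,1]
Step 4: insert ba at [3, 4, 5] -> counters=[0,0,1,3,4,3,0,1]
Step 5: insert b at [3, 4, 5] -> counters=[0,0,1,4,5,4,0,1]
Step 6: insert ev at [2, 4, 7] -> counters=[0,0,2,4,6,4,0,2]
Step 7: delete b at [3, 4, 5] -> counters=[0,0,2,3,5,3,0,2]
Step 8: insert ev at [2, 4, 7] -> counters=[0,0,3,3,6,3,0,3]
Step 9: insert b at [3, 4, 5] -> counters=[0,0,3,4,7,4,0,3]
Step 10: delete ba at [3, 4, 5] -> counters=[0,0,3,3,6,3,0,3]
Step 11: insert ba at [3, 4, 5] -> counters=[0,0,3,4,7,4,0,3]
Final counters=[0,0,3,4,7,4,0,3] -> 5 nonzero

Answer: 5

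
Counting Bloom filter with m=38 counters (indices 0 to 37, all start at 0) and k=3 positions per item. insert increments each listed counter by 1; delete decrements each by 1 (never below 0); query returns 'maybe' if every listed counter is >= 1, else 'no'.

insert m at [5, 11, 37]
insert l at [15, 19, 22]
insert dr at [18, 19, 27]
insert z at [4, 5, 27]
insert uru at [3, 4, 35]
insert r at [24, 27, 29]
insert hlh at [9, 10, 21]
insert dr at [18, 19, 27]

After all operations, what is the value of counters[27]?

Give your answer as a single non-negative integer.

Answer: 4

Derivation:
Step 1: insert m at [5, 11, 37] -> counters=[0,0,0,0,0,1,0,0,0,0,0,1,0,0,0,0,0,0,0,0,0,0,0,0,0,0,0,0,0,0,0,0,0,0,0,0,0,1]
Step 2: insert l at [15, 19, 22] -> counters=[0,0,0,0,0,1,0,0,0,0,0,1,0,0,0,1,0,0,0,1,0,0,1,0,0,0,0,0,0,0,0,0,0,0,0,0,0,1]
Step 3: insert dr at [18, 19, 27] -> counters=[0,0,0,0,0,1,0,0,0,0,0,1,0,0,0,1,0,0,1,2,0,0,1,0,0,0,0,1,0,0,0,0,0,0,0,0,0,1]
Step 4: insert z at [4, 5, 27] -> counters=[0,0,0,0,1,2,0,0,0,0,0,1,0,0,0,1,0,0,1,2,0,0,1,0,0,0,0,2,0,0,0,0,0,0,0,0,0,1]
Step 5: insert uru at [3, 4, 35] -> counters=[0,0,0,1,2,2,0,0,0,0,0,1,0,0,0,1,0,0,1,2,0,0,1,0,0,0,0,2,0,0,0,0,0,0,0,1,0,1]
Step 6: insert r at [24, 27, 29] -> counters=[0,0,0,1,2,2,0,0,0,0,0,1,0,0,0,1,0,0,1,2,0,0,1,0,1,0,0,3,0,1,0,0,0,0,0,1,0,1]
Step 7: insert hlh at [9, 10, 21] -> counters=[0,0,0,1,2,2,0,0,0,1,1,1,0,0,0,1,0,0,1,2,0,1,1,0,1,0,0,3,0,1,0,0,0,0,0,1,0,1]
Step 8: insert dr at [18, 19, 27] -> counters=[0,0,0,1,2,2,0,0,0,1,1,1,0,0,0,1,0,0,2,3,0,1,1,0,1,0,0,4,0,1,0,0,0,0,0,1,0,1]
Final counters=[0,0,0,1,2,2,0,0,0,1,1,1,0,0,0,1,0,0,2,3,0,1,1,0,1,0,0,4,0,1,0,0,0,0,0,1,0,1] -> counters[27]=4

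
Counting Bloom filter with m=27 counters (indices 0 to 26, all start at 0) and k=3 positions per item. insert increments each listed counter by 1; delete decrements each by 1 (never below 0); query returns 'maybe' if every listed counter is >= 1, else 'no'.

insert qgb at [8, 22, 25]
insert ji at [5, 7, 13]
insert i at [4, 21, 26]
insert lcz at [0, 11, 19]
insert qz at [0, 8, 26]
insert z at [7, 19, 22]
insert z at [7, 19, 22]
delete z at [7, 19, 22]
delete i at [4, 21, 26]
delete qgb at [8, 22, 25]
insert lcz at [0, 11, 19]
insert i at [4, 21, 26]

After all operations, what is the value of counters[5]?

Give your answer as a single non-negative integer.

Answer: 1

Derivation:
Step 1: insert qgb at [8, 22, 25] -> counters=[0,0,0,0,0,0,0,0,1,0,0,0,0,0,0,0,0,0,0,0,0,0,1,0,0,1,0]
Step 2: insert ji at [5, 7, 13] -> counters=[0,0,0,0,0,1,0,1,1,0,0,0,0,1,0,0,0,0,0,0,0,0,1,0,0,1,0]
Step 3: insert i at [4, 21, 26] -> counters=[0,0,0,0,1,1,0,1,1,0,0,0,0,1,0,0,0,0,0,0,0,1,1,0,0,1,1]
Step 4: insert lcz at [0, 11, 19] -> counters=[1,0,0,0,1,1,0,1,1,0,0,1,0,1,0,0,0,0,0,1,0,1,1,0,0,1,1]
Step 5: insert qz at [0, 8, 26] -> counters=[2,0,0,0,1,1,0,1,2,0,0,1,0,1,0,0,0,0,0,1,0,1,1,0,0,1,2]
Step 6: insert z at [7, 19, 22] -> counters=[2,0,0,0,1,1,0,2,2,0,0,1,0,1,0,0,0,0,0,2,0,1,2,0,0,1,2]
Step 7: insert z at [7, 19, 22] -> counters=[2,0,0,0,1,1,0,3,2,0,0,1,0,1,0,0,0,0,0,3,0,1,3,0,0,1,2]
Step 8: delete z at [7, 19, 22] -> counters=[2,0,0,0,1,1,0,2,2,0,0,1,0,1,0,0,0,0,0,2,0,1,2,0,0,1,2]
Step 9: delete i at [4, 21, 26] -> counters=[2,0,0,0,0,1,0,2,2,0,0,1,0,1,0,0,0,0,0,2,0,0,2,0,0,1,1]
Step 10: delete qgb at [8, 22, 25] -> counters=[2,0,0,0,0,1,0,2,1,0,0,1,0,1,0,0,0,0,0,2,0,0,1,0,0,0,1]
Step 11: insert lcz at [0, 11, 19] -> counters=[3,0,0,0,0,1,0,2,1,0,0,2,0,1,0,0,0,0,0,3,0,0,1,0,0,0,1]
Step 12: insert i at [4, 21, 26] -> counters=[3,0,0,0,1,1,0,2,1,0,0,2,0,1,0,0,0,0,0,3,0,1,1,0,0,0,2]
Final counters=[3,0,0,0,1,1,0,2,1,0,0,2,0,1,0,0,0,0,0,3,0,1,1,0,0,0,2] -> counters[5]=1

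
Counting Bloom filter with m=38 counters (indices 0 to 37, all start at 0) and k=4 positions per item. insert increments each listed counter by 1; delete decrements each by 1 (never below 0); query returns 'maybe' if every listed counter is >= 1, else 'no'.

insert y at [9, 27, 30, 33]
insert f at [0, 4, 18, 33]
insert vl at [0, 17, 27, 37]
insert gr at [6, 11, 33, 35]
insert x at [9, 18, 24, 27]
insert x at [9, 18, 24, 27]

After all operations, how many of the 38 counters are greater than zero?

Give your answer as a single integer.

Answer: 13

Derivation:
Step 1: insert y at [9, 27, 30, 33] -> counters=[0,0,0,0,0,0,0,0,0,1,0,0,0,0,0,0,0,0,0,0,0,0,0,0,0,0,0,1,0,0,1,0,0,1,0,0,0,0]
Step 2: insert f at [0, 4, 18, 33] -> counters=[1,0,0,0,1,0,0,0,0,1,0,0,0,0,0,0,0,0,1,0,0,0,0,0,0,0,0,1,0,0,1,0,0,2,0,0,0,0]
Step 3: insert vl at [0, 17, 27, 37] -> counters=[2,0,0,0,1,0,0,0,0,1,0,0,0,0,0,0,0,1,1,0,0,0,0,0,0,0,0,2,0,0,1,0,0,2,0,0,0,1]
Step 4: insert gr at [6, 11, 33, 35] -> counters=[2,0,0,0,1,0,1,0,0,1,0,1,0,0,0,0,0,1,1,0,0,0,0,0,0,0,0,2,0,0,1,0,0,3,0,1,0,1]
Step 5: insert x at [9, 18, 24, 27] -> counters=[2,0,0,0,1,0,1,0,0,2,0,1,0,0,0,0,0,1,2,0,0,0,0,0,1,0,0,3,0,0,1,0,0,3,0,1,0,1]
Step 6: insert x at [9, 18, 24, 27] -> counters=[2,0,0,0,1,0,1,0,0,3,0,1,0,0,0,0,0,1,3,0,0,0,0,0,2,0,0,4,0,0,1,0,0,3,0,1,0,1]
Final counters=[2,0,0,0,1,0,1,0,0,3,0,1,0,0,0,0,0,1,3,0,0,0,0,0,2,0,0,4,0,0,1,0,0,3,0,1,0,1] -> 13 nonzero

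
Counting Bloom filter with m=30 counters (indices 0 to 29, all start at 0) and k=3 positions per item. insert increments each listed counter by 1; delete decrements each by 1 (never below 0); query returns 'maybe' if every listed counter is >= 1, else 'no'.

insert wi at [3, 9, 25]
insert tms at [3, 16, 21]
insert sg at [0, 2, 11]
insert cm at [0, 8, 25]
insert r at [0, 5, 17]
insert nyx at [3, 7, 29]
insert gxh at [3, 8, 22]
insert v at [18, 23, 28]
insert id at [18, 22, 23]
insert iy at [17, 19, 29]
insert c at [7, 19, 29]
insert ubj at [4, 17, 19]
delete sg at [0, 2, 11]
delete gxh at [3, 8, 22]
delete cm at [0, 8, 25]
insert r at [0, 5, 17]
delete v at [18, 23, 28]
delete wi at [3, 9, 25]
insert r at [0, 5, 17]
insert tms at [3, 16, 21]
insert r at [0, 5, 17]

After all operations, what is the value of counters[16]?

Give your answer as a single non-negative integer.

Answer: 2

Derivation:
Step 1: insert wi at [3, 9, 25] -> counters=[0,0,0,1,0,0,0,0,0,1,0,0,0,0,0,0,0,0,0,0,0,0,0,0,0,1,0,0,0,0]
Step 2: insert tms at [3, 16, 21] -> counters=[0,0,0,2,0,0,0,0,0,1,0,0,0,0,0,0,1,0,0,0,0,1,0,0,0,1,0,0,0,0]
Step 3: insert sg at [0, 2, 11] -> counters=[1,0,1,2,0,0,0,0,0,1,0,1,0,0,0,0,1,0,0,0,0,1,0,0,0,1,0,0,0,0]
Step 4: insert cm at [0, 8, 25] -> counters=[2,0,1,2,0,0,0,0,1,1,0,1,0,0,0,0,1,0,0,0,0,1,0,0,0,2,0,0,0,0]
Step 5: insert r at [0, 5, 17] -> counters=[3,0,1,2,0,1,0,0,1,1,0,1,0,0,0,0,1,1,0,0,0,1,0,0,0,2,0,0,0,0]
Step 6: insert nyx at [3, 7, 29] -> counters=[3,0,1,3,0,1,0,1,1,1,0,1,0,0,0,0,1,1,0,0,0,1,0,0,0,2,0,0,0,1]
Step 7: insert gxh at [3, 8, 22] -> counters=[3,0,1,4,0,1,0,1,2,1,0,1,0,0,0,0,1,1,0,0,0,1,1,0,0,2,0,0,0,1]
Step 8: insert v at [18, 23, 28] -> counters=[3,0,1,4,0,1,0,1,2,1,0,1,0,0,0,0,1,1,1,0,0,1,1,1,0,2,0,0,1,1]
Step 9: insert id at [18, 22, 23] -> counters=[3,0,1,4,0,1,0,1,2,1,0,1,0,0,0,0,1,1,2,0,0,1,2,2,0,2,0,0,1,1]
Step 10: insert iy at [17, 19, 29] -> counters=[3,0,1,4,0,1,0,1,2,1,0,1,0,0,0,0,1,2,2,1,0,1,2,2,0,2,0,0,1,2]
Step 11: insert c at [7, 19, 29] -> counters=[3,0,1,4,0,1,0,2,2,1,0,1,0,0,0,0,1,2,2,2,0,1,2,2,0,2,0,0,1,3]
Step 12: insert ubj at [4, 17, 19] -> counters=[3,0,1,4,1,1,0,2,2,1,0,1,0,0,0,0,1,3,2,3,0,1,2,2,0,2,0,0,1,3]
Step 13: delete sg at [0, 2, 11] -> counters=[2,0,0,4,1,1,0,2,2,1,0,0,0,0,0,0,1,3,2,3,0,1,2,2,0,2,0,0,1,3]
Step 14: delete gxh at [3, 8, 22] -> counters=[2,0,0,3,1,1,0,2,1,1,0,0,0,0,0,0,1,3,2,3,0,1,1,2,0,2,0,0,1,3]
Step 15: delete cm at [0, 8, 25] -> counters=[1,0,0,3,1,1,0,2,0,1,0,0,0,0,0,0,1,3,2,3,0,1,1,2,0,1,0,0,1,3]
Step 16: insert r at [0, 5, 17] -> counters=[2,0,0,3,1,2,0,2,0,1,0,0,0,0,0,0,1,4,2,3,0,1,1,2,0,1,0,0,1,3]
Step 17: delete v at [18, 23, 28] -> counters=[2,0,0,3,1,2,0,2,0,1,0,0,0,0,0,0,1,4,1,3,0,1,1,1,0,1,0,0,0,3]
Step 18: delete wi at [3, 9, 25] -> counters=[2,0,0,2,1,2,0,2,0,0,0,0,0,0,0,0,1,4,1,3,0,1,1,1,0,0,0,0,0,3]
Step 19: insert r at [0, 5, 17] -> counters=[3,0,0,2,1,3,0,2,0,0,0,0,0,0,0,0,1,5,1,3,0,1,1,1,0,0,0,0,0,3]
Step 20: insert tms at [3, 16, 21] -> counters=[3,0,0,3,1,3,0,2,0,0,0,0,0,0,0,0,2,5,1,3,0,2,1,1,0,0,0,0,0,3]
Step 21: insert r at [0, 5, 17] -> counters=[4,0,0,3,1,4,0,2,0,0,0,0,0,0,0,0,2,6,1,3,0,2,1,1,0,0,0,0,0,3]
Final counters=[4,0,0,3,1,4,0,2,0,0,0,0,0,0,0,0,2,6,1,3,0,2,1,1,0,0,0,0,0,3] -> counters[16]=2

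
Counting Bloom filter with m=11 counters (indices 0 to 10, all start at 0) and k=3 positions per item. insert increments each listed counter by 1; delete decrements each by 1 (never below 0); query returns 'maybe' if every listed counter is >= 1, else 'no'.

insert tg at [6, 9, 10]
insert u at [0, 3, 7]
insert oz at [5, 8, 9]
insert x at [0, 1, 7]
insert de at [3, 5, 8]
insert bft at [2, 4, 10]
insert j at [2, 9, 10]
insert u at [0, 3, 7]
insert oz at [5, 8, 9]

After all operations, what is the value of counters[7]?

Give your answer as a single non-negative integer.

Step 1: insert tg at [6, 9, 10] -> counters=[0,0,0,0,0,0,1,0,0,1,1]
Step 2: insert u at [0, 3, 7] -> counters=[1,0,0,1,0,0,1,1,0,1,1]
Step 3: insert oz at [5, 8, 9] -> counters=[1,0,0,1,0,1,1,1,1,2,1]
Step 4: insert x at [0, 1, 7] -> counters=[2,1,0,1,0,1,1,2,1,2,1]
Step 5: insert de at [3, 5, 8] -> counters=[2,1,0,2,0,2,1,2,2,2,1]
Step 6: insert bft at [2, 4, 10] -> counters=[2,1,1,2,1,2,1,2,2,2,2]
Step 7: insert j at [2, 9, 10] -> counters=[2,1,2,2,1,2,1,2,2,3,3]
Step 8: insert u at [0, 3, 7] -> counters=[3,1,2,3,1,2,1,3,2,3,3]
Step 9: insert oz at [5, 8, 9] -> counters=[3,1,2,3,1,3,1,3,3,4,3]
Final counters=[3,1,2,3,1,3,1,3,3,4,3] -> counters[7]=3

Answer: 3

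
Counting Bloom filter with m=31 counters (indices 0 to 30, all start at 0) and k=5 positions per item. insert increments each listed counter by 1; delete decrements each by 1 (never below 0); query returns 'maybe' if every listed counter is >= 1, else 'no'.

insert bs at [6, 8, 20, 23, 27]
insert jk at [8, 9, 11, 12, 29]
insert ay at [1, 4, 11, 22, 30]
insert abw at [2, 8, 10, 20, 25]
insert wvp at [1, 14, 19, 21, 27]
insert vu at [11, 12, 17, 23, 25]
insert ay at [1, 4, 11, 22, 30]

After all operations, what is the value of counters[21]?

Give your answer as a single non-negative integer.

Step 1: insert bs at [6, 8, 20, 23, 27] -> counters=[0,0,0,0,0,0,1,0,1,0,0,0,0,0,0,0,0,0,0,0,1,0,0,1,0,0,0,1,0,0,0]
Step 2: insert jk at [8, 9, 11, 12, 29] -> counters=[0,0,0,0,0,0,1,0,2,1,0,1,1,0,0,0,0,0,0,0,1,0,0,1,0,0,0,1,0,1,0]
Step 3: insert ay at [1, 4, 11, 22, 30] -> counters=[0,1,0,0,1,0,1,0,2,1,0,2,1,0,0,0,0,0,0,0,1,0,1,1,0,0,0,1,0,1,1]
Step 4: insert abw at [2, 8, 10, 20, 25] -> counters=[0,1,1,0,1,0,1,0,3,1,1,2,1,0,0,0,0,0,0,0,2,0,1,1,0,1,0,1,0,1,1]
Step 5: insert wvp at [1, 14, 19, 21, 27] -> counters=[0,2,1,0,1,0,1,0,3,1,1,2,1,0,1,0,0,0,0,1,2,1,1,1,0,1,0,2,0,1,1]
Step 6: insert vu at [11, 12, 17, 23, 25] -> counters=[0,2,1,0,1,0,1,0,3,1,1,3,2,0,1,0,0,1,0,1,2,1,1,2,0,2,0,2,0,1,1]
Step 7: insert ay at [1, 4, 11, 22, 30] -> counters=[0,3,1,0,2,0,1,0,3,1,1,4,2,0,1,0,0,1,0,1,2,1,2,2,0,2,0,2,0,1,2]
Final counters=[0,3,1,0,2,0,1,0,3,1,1,4,2,0,1,0,0,1,0,1,2,1,2,2,0,2,0,2,0,1,2] -> counters[21]=1

Answer: 1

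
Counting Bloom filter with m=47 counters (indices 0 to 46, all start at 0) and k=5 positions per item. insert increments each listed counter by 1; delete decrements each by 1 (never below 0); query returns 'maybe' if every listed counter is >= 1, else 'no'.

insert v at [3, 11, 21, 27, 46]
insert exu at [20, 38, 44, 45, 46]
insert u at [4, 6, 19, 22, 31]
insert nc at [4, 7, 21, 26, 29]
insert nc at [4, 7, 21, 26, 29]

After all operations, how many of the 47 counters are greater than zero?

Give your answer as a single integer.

Step 1: insert v at [3, 11, 21, 27, 46] -> counters=[0,0,0,1,0,0,0,0,0,0,0,1,0,0,0,0,0,0,0,0,0,1,0,0,0,0,0,1,0,0,0,0,0,0,0,0,0,0,0,0,0,0,0,0,0,0,1]
Step 2: insert exu at [20, 38, 44, 45, 46] -> counters=[0,0,0,1,0,0,0,0,0,0,0,1,0,0,0,0,0,0,0,0,1,1,0,0,0,0,0,1,0,0,0,0,0,0,0,0,0,0,1,0,0,0,0,0,1,1,2]
Step 3: insert u at [4, 6, 19, 22, 31] -> counters=[0,0,0,1,1,0,1,0,0,0,0,1,0,0,0,0,0,0,0,1,1,1,1,0,0,0,0,1,0,0,0,1,0,0,0,0,0,0,1,0,0,0,0,0,1,1,2]
Step 4: insert nc at [4, 7, 21, 26, 29] -> counters=[0,0,0,1,2,0,1,1,0,0,0,1,0,0,0,0,0,0,0,1,1,2,1,0,0,0,1,1,0,1,0,1,0,0,0,0,0,0,1,0,0,0,0,0,1,1,2]
Step 5: insert nc at [4, 7, 21, 26, 29] -> counters=[0,0,0,1,3,0,1,2,0,0,0,1,0,0,0,0,0,0,0,1,1,3,1,0,0,0,2,1,0,2,0,1,0,0,0,0,0,0,1,0,0,0,0,0,1,1,2]
Final counters=[0,0,0,1,3,0,1,2,0,0,0,1,0,0,0,0,0,0,0,1,1,3,1,0,0,0,2,1,0,2,0,1,0,0,0,0,0,0,1,0,0,0,0,0,1,1,2] -> 17 nonzero

Answer: 17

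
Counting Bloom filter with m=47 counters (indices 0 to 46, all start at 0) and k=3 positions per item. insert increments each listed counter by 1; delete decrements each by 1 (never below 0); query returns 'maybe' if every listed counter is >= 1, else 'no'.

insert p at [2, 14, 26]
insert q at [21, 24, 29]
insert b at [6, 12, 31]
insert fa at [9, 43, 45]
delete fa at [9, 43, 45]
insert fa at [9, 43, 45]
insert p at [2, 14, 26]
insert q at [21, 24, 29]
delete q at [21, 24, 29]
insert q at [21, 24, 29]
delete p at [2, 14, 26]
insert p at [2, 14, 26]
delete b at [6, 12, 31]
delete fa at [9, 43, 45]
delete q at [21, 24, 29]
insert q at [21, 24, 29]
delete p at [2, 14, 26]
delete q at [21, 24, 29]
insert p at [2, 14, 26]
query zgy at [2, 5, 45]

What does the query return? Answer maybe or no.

Step 1: insert p at [2, 14, 26] -> counters=[0,0,1,0,0,0,0,0,0,0,0,0,0,0,1,0,0,0,0,0,0,0,0,0,0,0,1,0,0,0,0,0,0,0,0,0,0,0,0,0,0,0,0,0,0,0,0]
Step 2: insert q at [21, 24, 29] -> counters=[0,0,1,0,0,0,0,0,0,0,0,0,0,0,1,0,0,0,0,0,0,1,0,0,1,0,1,0,0,1,0,0,0,0,0,0,0,0,0,0,0,0,0,0,0,0,0]
Step 3: insert b at [6, 12, 31] -> counters=[0,0,1,0,0,0,1,0,0,0,0,0,1,0,1,0,0,0,0,0,0,1,0,0,1,0,1,0,0,1,0,1,0,0,0,0,0,0,0,0,0,0,0,0,0,0,0]
Step 4: insert fa at [9, 43, 45] -> counters=[0,0,1,0,0,0,1,0,0,1,0,0,1,0,1,0,0,0,0,0,0,1,0,0,1,0,1,0,0,1,0,1,0,0,0,0,0,0,0,0,0,0,0,1,0,1,0]
Step 5: delete fa at [9, 43, 45] -> counters=[0,0,1,0,0,0,1,0,0,0,0,0,1,0,1,0,0,0,0,0,0,1,0,0,1,0,1,0,0,1,0,1,0,0,0,0,0,0,0,0,0,0,0,0,0,0,0]
Step 6: insert fa at [9, 43, 45] -> counters=[0,0,1,0,0,0,1,0,0,1,0,0,1,0,1,0,0,0,0,0,0,1,0,0,1,0,1,0,0,1,0,1,0,0,0,0,0,0,0,0,0,0,0,1,0,1,0]
Step 7: insert p at [2, 14, 26] -> counters=[0,0,2,0,0,0,1,0,0,1,0,0,1,0,2,0,0,0,0,0,0,1,0,0,1,0,2,0,0,1,0,1,0,0,0,0,0,0,0,0,0,0,0,1,0,1,0]
Step 8: insert q at [21, 24, 29] -> counters=[0,0,2,0,0,0,1,0,0,1,0,0,1,0,2,0,0,0,0,0,0,2,0,0,2,0,2,0,0,2,0,1,0,0,0,0,0,0,0,0,0,0,0,1,0,1,0]
Step 9: delete q at [21, 24, 29] -> counters=[0,0,2,0,0,0,1,0,0,1,0,0,1,0,2,0,0,0,0,0,0,1,0,0,1,0,2,0,0,1,0,1,0,0,0,0,0,0,0,0,0,0,0,1,0,1,0]
Step 10: insert q at [21, 24, 29] -> counters=[0,0,2,0,0,0,1,0,0,1,0,0,1,0,2,0,0,0,0,0,0,2,0,0,2,0,2,0,0,2,0,1,0,0,0,0,0,0,0,0,0,0,0,1,0,1,0]
Step 11: delete p at [2, 14, 26] -> counters=[0,0,1,0,0,0,1,0,0,1,0,0,1,0,1,0,0,0,0,0,0,2,0,0,2,0,1,0,0,2,0,1,0,0,0,0,0,0,0,0,0,0,0,1,0,1,0]
Step 12: insert p at [2, 14, 26] -> counters=[0,0,2,0,0,0,1,0,0,1,0,0,1,0,2,0,0,0,0,0,0,2,0,0,2,0,2,0,0,2,0,1,0,0,0,0,0,0,0,0,0,0,0,1,0,1,0]
Step 13: delete b at [6, 12, 31] -> counters=[0,0,2,0,0,0,0,0,0,1,0,0,0,0,2,0,0,0,0,0,0,2,0,0,2,0,2,0,0,2,0,0,0,0,0,0,0,0,0,0,0,0,0,1,0,1,0]
Step 14: delete fa at [9, 43, 45] -> counters=[0,0,2,0,0,0,0,0,0,0,0,0,0,0,2,0,0,0,0,0,0,2,0,0,2,0,2,0,0,2,0,0,0,0,0,0,0,0,0,0,0,0,0,0,0,0,0]
Step 15: delete q at [21, 24, 29] -> counters=[0,0,2,0,0,0,0,0,0,0,0,0,0,0,2,0,0,0,0,0,0,1,0,0,1,0,2,0,0,1,0,0,0,0,0,0,0,0,0,0,0,0,0,0,0,0,0]
Step 16: insert q at [21, 24, 29] -> counters=[0,0,2,0,0,0,0,0,0,0,0,0,0,0,2,0,0,0,0,0,0,2,0,0,2,0,2,0,0,2,0,0,0,0,0,0,0,0,0,0,0,0,0,0,0,0,0]
Step 17: delete p at [2, 14, 26] -> counters=[0,0,1,0,0,0,0,0,0,0,0,0,0,0,1,0,0,0,0,0,0,2,0,0,2,0,1,0,0,2,0,0,0,0,0,0,0,0,0,0,0,0,0,0,0,0,0]
Step 18: delete q at [21, 24, 29] -> counters=[0,0,1,0,0,0,0,0,0,0,0,0,0,0,1,0,0,0,0,0,0,1,0,0,1,0,1,0,0,1,0,0,0,0,0,0,0,0,0,0,0,0,0,0,0,0,0]
Step 19: insert p at [2, 14, 26] -> counters=[0,0,2,0,0,0,0,0,0,0,0,0,0,0,2,0,0,0,0,0,0,1,0,0,1,0,2,0,0,1,0,0,0,0,0,0,0,0,0,0,0,0,0,0,0,0,0]
Query zgy: check counters[2]=2 counters[5]=0 counters[45]=0 -> no

Answer: no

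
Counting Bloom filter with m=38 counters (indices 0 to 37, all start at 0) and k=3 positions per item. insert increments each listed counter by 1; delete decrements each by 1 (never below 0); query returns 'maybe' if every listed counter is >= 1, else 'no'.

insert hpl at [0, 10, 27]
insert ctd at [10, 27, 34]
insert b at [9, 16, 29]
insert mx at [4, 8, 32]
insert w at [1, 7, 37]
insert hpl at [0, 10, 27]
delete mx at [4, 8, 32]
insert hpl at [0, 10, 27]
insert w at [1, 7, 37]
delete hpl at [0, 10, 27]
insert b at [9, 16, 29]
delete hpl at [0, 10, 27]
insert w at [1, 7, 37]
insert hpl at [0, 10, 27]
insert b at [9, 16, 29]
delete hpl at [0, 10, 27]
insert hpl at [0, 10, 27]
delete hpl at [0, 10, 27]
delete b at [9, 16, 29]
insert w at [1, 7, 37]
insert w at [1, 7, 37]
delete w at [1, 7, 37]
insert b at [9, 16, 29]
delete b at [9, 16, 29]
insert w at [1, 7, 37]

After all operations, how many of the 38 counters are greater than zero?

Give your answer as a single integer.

Answer: 10

Derivation:
Step 1: insert hpl at [0, 10, 27] -> counters=[1,0,0,0,0,0,0,0,0,0,1,0,0,0,0,0,0,0,0,0,0,0,0,0,0,0,0,1,0,0,0,0,0,0,0,0,0,0]
Step 2: insert ctd at [10, 27, 34] -> counters=[1,0,0,0,0,0,0,0,0,0,2,0,0,0,0,0,0,0,0,0,0,0,0,0,0,0,0,2,0,0,0,0,0,0,1,0,0,0]
Step 3: insert b at [9, 16, 29] -> counters=[1,0,0,0,0,0,0,0,0,1,2,0,0,0,0,0,1,0,0,0,0,0,0,0,0,0,0,2,0,1,0,0,0,0,1,0,0,0]
Step 4: insert mx at [4, 8, 32] -> counters=[1,0,0,0,1,0,0,0,1,1,2,0,0,0,0,0,1,0,0,0,0,0,0,0,0,0,0,2,0,1,0,0,1,0,1,0,0,0]
Step 5: insert w at [1, 7, 37] -> counters=[1,1,0,0,1,0,0,1,1,1,2,0,0,0,0,0,1,0,0,0,0,0,0,0,0,0,0,2,0,1,0,0,1,0,1,0,0,1]
Step 6: insert hpl at [0, 10, 27] -> counters=[2,1,0,0,1,0,0,1,1,1,3,0,0,0,0,0,1,0,0,0,0,0,0,0,0,0,0,3,0,1,0,0,1,0,1,0,0,1]
Step 7: delete mx at [4, 8, 32] -> counters=[2,1,0,0,0,0,0,1,0,1,3,0,0,0,0,0,1,0,0,0,0,0,0,0,0,0,0,3,0,1,0,0,0,0,1,0,0,1]
Step 8: insert hpl at [0, 10, 27] -> counters=[3,1,0,0,0,0,0,1,0,1,4,0,0,0,0,0,1,0,0,0,0,0,0,0,0,0,0,4,0,1,0,0,0,0,1,0,0,1]
Step 9: insert w at [1, 7, 37] -> counters=[3,2,0,0,0,0,0,2,0,1,4,0,0,0,0,0,1,0,0,0,0,0,0,0,0,0,0,4,0,1,0,0,0,0,1,0,0,2]
Step 10: delete hpl at [0, 10, 27] -> counters=[2,2,0,0,0,0,0,2,0,1,3,0,0,0,0,0,1,0,0,0,0,0,0,0,0,0,0,3,0,1,0,0,0,0,1,0,0,2]
Step 11: insert b at [9, 16, 29] -> counters=[2,2,0,0,0,0,0,2,0,2,3,0,0,0,0,0,2,0,0,0,0,0,0,0,0,0,0,3,0,2,0,0,0,0,1,0,0,2]
Step 12: delete hpl at [0, 10, 27] -> counters=[1,2,0,0,0,0,0,2,0,2,2,0,0,0,0,0,2,0,0,0,0,0,0,0,0,0,0,2,0,2,0,0,0,0,1,0,0,2]
Step 13: insert w at [1, 7, 37] -> counters=[1,3,0,0,0,0,0,3,0,2,2,0,0,0,0,0,2,0,0,0,0,0,0,0,0,0,0,2,0,2,0,0,0,0,1,0,0,3]
Step 14: insert hpl at [0, 10, 27] -> counters=[2,3,0,0,0,0,0,3,0,2,3,0,0,0,0,0,2,0,0,0,0,0,0,0,0,0,0,3,0,2,0,0,0,0,1,0,0,3]
Step 15: insert b at [9, 16, 29] -> counters=[2,3,0,0,0,0,0,3,0,3,3,0,0,0,0,0,3,0,0,0,0,0,0,0,0,0,0,3,0,3,0,0,0,0,1,0,0,3]
Step 16: delete hpl at [0, 10, 27] -> counters=[1,3,0,0,0,0,0,3,0,3,2,0,0,0,0,0,3,0,0,0,0,0,0,0,0,0,0,2,0,3,0,0,0,0,1,0,0,3]
Step 17: insert hpl at [0, 10, 27] -> counters=[2,3,0,0,0,0,0,3,0,3,3,0,0,0,0,0,3,0,0,0,0,0,0,0,0,0,0,3,0,3,0,0,0,0,1,0,0,3]
Step 18: delete hpl at [0, 10, 27] -> counters=[1,3,0,0,0,0,0,3,0,3,2,0,0,0,0,0,3,0,0,0,0,0,0,0,0,0,0,2,0,3,0,0,0,0,1,0,0,3]
Step 19: delete b at [9, 16, 29] -> counters=[1,3,0,0,0,0,0,3,0,2,2,0,0,0,0,0,2,0,0,0,0,0,0,0,0,0,0,2,0,2,0,0,0,0,1,0,0,3]
Step 20: insert w at [1, 7, 37] -> counters=[1,4,0,0,0,0,0,4,0,2,2,0,0,0,0,0,2,0,0,0,0,0,0,0,0,0,0,2,0,2,0,0,0,0,1,0,0,4]
Step 21: insert w at [1, 7, 37] -> counters=[1,5,0,0,0,0,0,5,0,2,2,0,0,0,0,0,2,0,0,0,0,0,0,0,0,0,0,2,0,2,0,0,0,0,1,0,0,5]
Step 22: delete w at [1, 7, 37] -> counters=[1,4,0,0,0,0,0,4,0,2,2,0,0,0,0,0,2,0,0,0,0,0,0,0,0,0,0,2,0,2,0,0,0,0,1,0,0,4]
Step 23: insert b at [9, 16, 29] -> counters=[1,4,0,0,0,0,0,4,0,3,2,0,0,0,0,0,3,0,0,0,0,0,0,0,0,0,0,2,0,3,0,0,0,0,1,0,0,4]
Step 24: delete b at [9, 16, 29] -> counters=[1,4,0,0,0,0,0,4,0,2,2,0,0,0,0,0,2,0,0,0,0,0,0,0,0,0,0,2,0,2,0,0,0,0,1,0,0,4]
Step 25: insert w at [1, 7, 37] -> counters=[1,5,0,0,0,0,0,5,0,2,2,0,0,0,0,0,2,0,0,0,0,0,0,0,0,0,0,2,0,2,0,0,0,0,1,0,0,5]
Final counters=[1,5,0,0,0,0,0,5,0,2,2,0,0,0,0,0,2,0,0,0,0,0,0,0,0,0,0,2,0,2,0,0,0,0,1,0,0,5] -> 10 nonzero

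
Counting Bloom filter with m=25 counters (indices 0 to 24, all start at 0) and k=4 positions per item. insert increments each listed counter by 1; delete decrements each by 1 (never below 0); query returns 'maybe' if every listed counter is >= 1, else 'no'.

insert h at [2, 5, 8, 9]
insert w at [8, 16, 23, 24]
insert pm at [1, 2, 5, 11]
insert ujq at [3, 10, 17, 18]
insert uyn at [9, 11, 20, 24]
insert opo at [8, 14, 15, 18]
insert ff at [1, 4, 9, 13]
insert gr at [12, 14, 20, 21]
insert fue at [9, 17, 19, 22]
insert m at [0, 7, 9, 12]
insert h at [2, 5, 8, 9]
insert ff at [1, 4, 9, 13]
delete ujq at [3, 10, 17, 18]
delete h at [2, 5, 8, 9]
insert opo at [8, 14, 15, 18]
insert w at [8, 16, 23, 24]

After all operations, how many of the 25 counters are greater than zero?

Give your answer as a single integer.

Answer: 22

Derivation:
Step 1: insert h at [2, 5, 8, 9] -> counters=[0,0,1,0,0,1,0,0,1,1,0,0,0,0,0,0,0,0,0,0,0,0,0,0,0]
Step 2: insert w at [8, 16, 23, 24] -> counters=[0,0,1,0,0,1,0,0,2,1,0,0,0,0,0,0,1,0,0,0,0,0,0,1,1]
Step 3: insert pm at [1, 2, 5, 11] -> counters=[0,1,2,0,0,2,0,0,2,1,0,1,0,0,0,0,1,0,0,0,0,0,0,1,1]
Step 4: insert ujq at [3, 10, 17, 18] -> counters=[0,1,2,1,0,2,0,0,2,1,1,1,0,0,0,0,1,1,1,0,0,0,0,1,1]
Step 5: insert uyn at [9, 11, 20, 24] -> counters=[0,1,2,1,0,2,0,0,2,2,1,2,0,0,0,0,1,1,1,0,1,0,0,1,2]
Step 6: insert opo at [8, 14, 15, 18] -> counters=[0,1,2,1,0,2,0,0,3,2,1,2,0,0,1,1,1,1,2,0,1,0,0,1,2]
Step 7: insert ff at [1, 4, 9, 13] -> counters=[0,2,2,1,1,2,0,0,3,3,1,2,0,1,1,1,1,1,2,0,1,0,0,1,2]
Step 8: insert gr at [12, 14, 20, 21] -> counters=[0,2,2,1,1,2,0,0,3,3,1,2,1,1,2,1,1,1,2,0,2,1,0,1,2]
Step 9: insert fue at [9, 17, 19, 22] -> counters=[0,2,2,1,1,2,0,0,3,4,1,2,1,1,2,1,1,2,2,1,2,1,1,1,2]
Step 10: insert m at [0, 7, 9, 12] -> counters=[1,2,2,1,1,2,0,1,3,5,1,2,2,1,2,1,1,2,2,1,2,1,1,1,2]
Step 11: insert h at [2, 5, 8, 9] -> counters=[1,2,3,1,1,3,0,1,4,6,1,2,2,1,2,1,1,2,2,1,2,1,1,1,2]
Step 12: insert ff at [1, 4, 9, 13] -> counters=[1,3,3,1,2,3,0,1,4,7,1,2,2,2,2,1,1,2,2,1,2,1,1,1,2]
Step 13: delete ujq at [3, 10, 17, 18] -> counters=[1,3,3,0,2,3,0,1,4,7,0,2,2,2,2,1,1,1,1,1,2,1,1,1,2]
Step 14: delete h at [2, 5, 8, 9] -> counters=[1,3,2,0,2,2,0,1,3,6,0,2,2,2,2,1,1,1,1,1,2,1,1,1,2]
Step 15: insert opo at [8, 14, 15, 18] -> counters=[1,3,2,0,2,2,0,1,4,6,0,2,2,2,3,2,1,1,2,1,2,1,1,1,2]
Step 16: insert w at [8, 16, 23, 24] -> counters=[1,3,2,0,2,2,0,1,5,6,0,2,2,2,3,2,2,1,2,1,2,1,1,2,3]
Final counters=[1,3,2,0,2,2,0,1,5,6,0,2,2,2,3,2,2,1,2,1,2,1,1,2,3] -> 22 nonzero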